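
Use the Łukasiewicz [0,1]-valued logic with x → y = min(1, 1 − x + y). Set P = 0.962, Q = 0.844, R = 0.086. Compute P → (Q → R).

0.280

Q → R = min(1, 1 − 0.844 + 0.086) = min(1, 0.242) = 0.242
P → (Q → R) = min(1, 1 − 0.962 + 0.242) = min(1, 0.280) = 0.280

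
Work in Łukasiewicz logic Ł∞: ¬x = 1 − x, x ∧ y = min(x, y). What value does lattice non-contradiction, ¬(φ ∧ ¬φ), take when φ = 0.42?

¬φ = 1 − 0.42 = 0.58
φ ∧ ¬φ = min(0.42, 0.58) = 0.42
¬(φ ∧ ¬φ) = 1 − 0.42 = 0.58
(The value 0.58 < 1 shows this instance is not satisfied; not a Ł∞-tautology — its value is 1 − min(a, 1−a).)

0.58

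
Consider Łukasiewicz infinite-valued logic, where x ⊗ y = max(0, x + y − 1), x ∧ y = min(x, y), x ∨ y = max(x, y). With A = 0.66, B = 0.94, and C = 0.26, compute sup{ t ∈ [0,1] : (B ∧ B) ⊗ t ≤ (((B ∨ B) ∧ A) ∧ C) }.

B ∧ B = min(0.94, 0.94) = 0.94
So the left factor is B ∧ B = 0.94.
B ∨ B = max(0.94, 0.94) = 0.94
(B ∨ B) ∧ A = min(0.94, 0.66) = 0.66
((B ∨ B) ∧ A) ∧ C = min(0.66, 0.26) = 0.26
So the right-hand bound is ((B ∨ B) ∧ A) ∧ C = 0.26.
The residuum of the Łukasiewicz t-norm gives the supremum: min(1, 1 − 0.94 + 0.26).
1 − 0.94 + 0.26 = 0.32, so t = min(1, 0.32) = 0.32.
Check: 0.94 ⊗ 0.32 = max(0, 0.26) = 0.26 ≤ 0.26.

0.32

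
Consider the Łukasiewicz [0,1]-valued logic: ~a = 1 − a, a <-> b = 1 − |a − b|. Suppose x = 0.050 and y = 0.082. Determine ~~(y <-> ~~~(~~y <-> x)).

0.950

~y = 1 − 0.082 = 0.918
~~y = 1 − 0.918 = 0.082
~~y <-> x = 1 − |0.082 − 0.050| = 1 − 0.032 = 0.968
~(~~y <-> x) = 1 − 0.968 = 0.032
~~(~~y <-> x) = 1 − 0.032 = 0.968
~~~(~~y <-> x) = 1 − 0.968 = 0.032
y <-> ~~~(~~y <-> x) = 1 − |0.082 − 0.032| = 1 − 0.050 = 0.950
~(y <-> ~~~(~~y <-> x)) = 1 − 0.950 = 0.050
~~(y <-> ~~~(~~y <-> x)) = 1 − 0.050 = 0.950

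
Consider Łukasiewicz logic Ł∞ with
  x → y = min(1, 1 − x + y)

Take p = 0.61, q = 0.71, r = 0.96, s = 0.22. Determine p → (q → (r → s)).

r → s = min(1, 1 − 0.96 + 0.22) = min(1, 0.26) = 0.26
q → (r → s) = min(1, 1 − 0.71 + 0.26) = min(1, 0.55) = 0.55
p → (q → (r → s)) = min(1, 1 − 0.61 + 0.55) = min(1, 0.94) = 0.94

0.94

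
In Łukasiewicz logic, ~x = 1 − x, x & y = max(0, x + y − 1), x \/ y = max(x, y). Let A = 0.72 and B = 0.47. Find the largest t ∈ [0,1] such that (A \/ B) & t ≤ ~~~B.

A \/ B = max(0.72, 0.47) = 0.72
So the left factor is A \/ B = 0.72.
~B = 1 − 0.47 = 0.53
~~B = 1 − 0.53 = 0.47
~~~B = 1 − 0.47 = 0.53
So the right-hand bound is ~~~B = 0.53.
The residuum of the Łukasiewicz t-norm gives the supremum: min(1, 1 − 0.72 + 0.53).
1 − 0.72 + 0.53 = 0.81, so t = min(1, 0.81) = 0.81.
Check: 0.72 & 0.81 = max(0, 0.53) = 0.53 ≤ 0.53.

0.81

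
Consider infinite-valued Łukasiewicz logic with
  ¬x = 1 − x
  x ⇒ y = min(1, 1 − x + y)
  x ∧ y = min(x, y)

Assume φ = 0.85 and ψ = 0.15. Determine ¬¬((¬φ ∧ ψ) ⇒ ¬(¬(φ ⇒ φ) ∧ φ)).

1.00

¬φ = 1 − 0.85 = 0.15
¬φ ∧ ψ = min(0.15, 0.15) = 0.15
φ ⇒ φ = min(1, 1 − 0.85 + 0.85) = min(1, 1.00) = 1.00
¬(φ ⇒ φ) = 1 − 1.00 = 0.00
¬(φ ⇒ φ) ∧ φ = min(0.00, 0.85) = 0.00
¬(¬(φ ⇒ φ) ∧ φ) = 1 − 0.00 = 1.00
(¬φ ∧ ψ) ⇒ ¬(¬(φ ⇒ φ) ∧ φ) = min(1, 1 − 0.15 + 1.00) = min(1, 1.85) = 1.00
¬((¬φ ∧ ψ) ⇒ ¬(¬(φ ⇒ φ) ∧ φ)) = 1 − 1.00 = 0.00
¬¬((¬φ ∧ ψ) ⇒ ¬(¬(φ ⇒ φ) ∧ φ)) = 1 − 0.00 = 1.00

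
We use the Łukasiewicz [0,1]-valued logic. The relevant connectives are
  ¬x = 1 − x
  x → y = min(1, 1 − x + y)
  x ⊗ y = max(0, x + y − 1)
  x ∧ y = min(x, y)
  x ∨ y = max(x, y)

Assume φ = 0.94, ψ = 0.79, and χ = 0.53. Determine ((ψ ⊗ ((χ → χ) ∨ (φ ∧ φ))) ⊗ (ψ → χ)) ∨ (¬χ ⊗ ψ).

χ → χ = min(1, 1 − 0.53 + 0.53) = min(1, 1.00) = 1.00
φ ∧ φ = min(0.94, 0.94) = 0.94
(χ → χ) ∨ (φ ∧ φ) = max(1.00, 0.94) = 1.00
ψ ⊗ ((χ → χ) ∨ (φ ∧ φ)) = max(0, 0.79 + 1.00 − 1) = max(0, 0.79) = 0.79
ψ → χ = min(1, 1 − 0.79 + 0.53) = min(1, 0.74) = 0.74
(ψ ⊗ ((χ → χ) ∨ (φ ∧ φ))) ⊗ (ψ → χ) = max(0, 0.79 + 0.74 − 1) = max(0, 0.53) = 0.53
¬χ = 1 − 0.53 = 0.47
¬χ ⊗ ψ = max(0, 0.47 + 0.79 − 1) = max(0, 0.26) = 0.26
((ψ ⊗ ((χ → χ) ∨ (φ ∧ φ))) ⊗ (ψ → χ)) ∨ (¬χ ⊗ ψ) = max(0.53, 0.26) = 0.53

0.53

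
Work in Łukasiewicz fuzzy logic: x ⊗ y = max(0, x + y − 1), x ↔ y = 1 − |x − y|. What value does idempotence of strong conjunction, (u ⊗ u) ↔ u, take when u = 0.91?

u ⊗ u = max(0, 0.91 + 0.91 − 1) = max(0, 0.82) = 0.82
(u ⊗ u) ↔ u = 1 − |0.82 − 0.91| = 1 − 0.09 = 0.91
(The value 0.91 < 1 shows this instance is not satisfied; fails in Ł∞ since a ⊗ a = max(0, 2a−1) ≠ a in general.)

0.91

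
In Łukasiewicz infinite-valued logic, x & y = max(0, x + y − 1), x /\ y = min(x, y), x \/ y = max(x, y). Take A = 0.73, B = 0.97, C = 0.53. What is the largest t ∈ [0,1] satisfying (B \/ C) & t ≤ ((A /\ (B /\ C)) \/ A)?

0.76

B \/ C = max(0.97, 0.53) = 0.97
So the left factor is B \/ C = 0.97.
B /\ C = min(0.97, 0.53) = 0.53
A /\ (B /\ C) = min(0.73, 0.53) = 0.53
(A /\ (B /\ C)) \/ A = max(0.53, 0.73) = 0.73
So the right-hand bound is (A /\ (B /\ C)) \/ A = 0.73.
The residuum of the Łukasiewicz t-norm gives the supremum: min(1, 1 − 0.97 + 0.73).
1 − 0.97 + 0.73 = 0.76, so t = min(1, 0.76) = 0.76.
Check: 0.97 & 0.76 = max(0, 0.73) = 0.73 ≤ 0.73.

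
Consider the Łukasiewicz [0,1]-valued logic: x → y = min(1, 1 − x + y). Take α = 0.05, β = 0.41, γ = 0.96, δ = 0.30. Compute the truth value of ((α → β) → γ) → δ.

α → β = min(1, 1 − 0.05 + 0.41) = min(1, 1.36) = 1.00
(α → β) → γ = min(1, 1 − 1.00 + 0.96) = min(1, 0.96) = 0.96
((α → β) → γ) → δ = min(1, 1 − 0.96 + 0.30) = min(1, 0.34) = 0.34

0.34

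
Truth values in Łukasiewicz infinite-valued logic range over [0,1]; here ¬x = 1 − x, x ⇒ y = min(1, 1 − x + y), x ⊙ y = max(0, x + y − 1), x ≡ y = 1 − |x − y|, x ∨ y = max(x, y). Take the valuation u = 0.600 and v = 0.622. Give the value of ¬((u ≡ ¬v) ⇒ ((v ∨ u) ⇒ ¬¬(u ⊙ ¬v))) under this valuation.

0.400

¬v = 1 − 0.622 = 0.378
u ≡ ¬v = 1 − |0.600 − 0.378| = 1 − 0.222 = 0.778
v ∨ u = max(0.622, 0.600) = 0.622
u ⊙ ¬v = max(0, 0.600 + 0.378 − 1) = max(0, -0.022) = 0.000
¬(u ⊙ ¬v) = 1 − 0.000 = 1.000
¬¬(u ⊙ ¬v) = 1 − 1.000 = 0.000
(v ∨ u) ⇒ ¬¬(u ⊙ ¬v) = min(1, 1 − 0.622 + 0.000) = min(1, 0.378) = 0.378
(u ≡ ¬v) ⇒ ((v ∨ u) ⇒ ¬¬(u ⊙ ¬v)) = min(1, 1 − 0.778 + 0.378) = min(1, 0.600) = 0.600
¬((u ≡ ¬v) ⇒ ((v ∨ u) ⇒ ¬¬(u ⊙ ¬v))) = 1 − 0.600 = 0.400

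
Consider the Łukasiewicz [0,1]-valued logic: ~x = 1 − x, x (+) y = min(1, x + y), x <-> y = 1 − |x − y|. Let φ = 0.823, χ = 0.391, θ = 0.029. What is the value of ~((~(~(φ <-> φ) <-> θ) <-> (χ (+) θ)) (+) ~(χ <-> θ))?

φ <-> φ = 1 − |0.823 − 0.823| = 1 − 0.000 = 1.000
~(φ <-> φ) = 1 − 1.000 = 0.000
~(φ <-> φ) <-> θ = 1 − |0.000 − 0.029| = 1 − 0.029 = 0.971
~(~(φ <-> φ) <-> θ) = 1 − 0.971 = 0.029
χ (+) θ = min(1, 0.391 + 0.029) = min(1, 0.420) = 0.420
~(~(φ <-> φ) <-> θ) <-> (χ (+) θ) = 1 − |0.029 − 0.420| = 1 − 0.391 = 0.609
χ <-> θ = 1 − |0.391 − 0.029| = 1 − 0.362 = 0.638
~(χ <-> θ) = 1 − 0.638 = 0.362
(~(~(φ <-> φ) <-> θ) <-> (χ (+) θ)) (+) ~(χ <-> θ) = min(1, 0.609 + 0.362) = min(1, 0.971) = 0.971
~((~(~(φ <-> φ) <-> θ) <-> (χ (+) θ)) (+) ~(χ <-> θ)) = 1 − 0.971 = 0.029

0.029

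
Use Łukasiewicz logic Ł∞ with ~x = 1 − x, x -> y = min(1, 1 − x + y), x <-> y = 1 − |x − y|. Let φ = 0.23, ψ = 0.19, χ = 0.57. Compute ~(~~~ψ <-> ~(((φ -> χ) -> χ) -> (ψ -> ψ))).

~ψ = 1 − 0.19 = 0.81
~~ψ = 1 − 0.81 = 0.19
~~~ψ = 1 − 0.19 = 0.81
φ -> χ = min(1, 1 − 0.23 + 0.57) = min(1, 1.34) = 1.00
(φ -> χ) -> χ = min(1, 1 − 1.00 + 0.57) = min(1, 0.57) = 0.57
ψ -> ψ = min(1, 1 − 0.19 + 0.19) = min(1, 1.00) = 1.00
((φ -> χ) -> χ) -> (ψ -> ψ) = min(1, 1 − 0.57 + 1.00) = min(1, 1.43) = 1.00
~(((φ -> χ) -> χ) -> (ψ -> ψ)) = 1 − 1.00 = 0.00
~~~ψ <-> ~(((φ -> χ) -> χ) -> (ψ -> ψ)) = 1 − |0.81 − 0.00| = 1 − 0.81 = 0.19
~(~~~ψ <-> ~(((φ -> χ) -> χ) -> (ψ -> ψ))) = 1 − 0.19 = 0.81

0.81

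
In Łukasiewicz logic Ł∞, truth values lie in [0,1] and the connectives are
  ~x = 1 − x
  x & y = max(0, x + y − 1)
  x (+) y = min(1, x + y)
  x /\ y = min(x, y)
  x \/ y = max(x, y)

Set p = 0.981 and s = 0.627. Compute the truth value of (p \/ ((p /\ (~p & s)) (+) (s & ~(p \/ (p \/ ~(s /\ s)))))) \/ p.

~p = 1 − 0.981 = 0.019
~p & s = max(0, 0.019 + 0.627 − 1) = max(0, -0.354) = 0.000
p /\ (~p & s) = min(0.981, 0.000) = 0.000
s /\ s = min(0.627, 0.627) = 0.627
~(s /\ s) = 1 − 0.627 = 0.373
p \/ ~(s /\ s) = max(0.981, 0.373) = 0.981
p \/ (p \/ ~(s /\ s)) = max(0.981, 0.981) = 0.981
~(p \/ (p \/ ~(s /\ s))) = 1 − 0.981 = 0.019
s & ~(p \/ (p \/ ~(s /\ s))) = max(0, 0.627 + 0.019 − 1) = max(0, -0.354) = 0.000
(p /\ (~p & s)) (+) (s & ~(p \/ (p \/ ~(s /\ s)))) = min(1, 0.000 + 0.000) = min(1, 0.000) = 0.000
p \/ ((p /\ (~p & s)) (+) (s & ~(p \/ (p \/ ~(s /\ s))))) = max(0.981, 0.000) = 0.981
(p \/ ((p /\ (~p & s)) (+) (s & ~(p \/ (p \/ ~(s /\ s)))))) \/ p = max(0.981, 0.981) = 0.981

0.981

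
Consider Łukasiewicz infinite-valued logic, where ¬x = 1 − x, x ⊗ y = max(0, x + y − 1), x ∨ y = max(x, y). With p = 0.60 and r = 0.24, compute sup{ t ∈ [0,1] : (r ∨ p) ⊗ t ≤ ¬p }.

0.80

r ∨ p = max(0.24, 0.60) = 0.60
So the left factor is r ∨ p = 0.60.
¬p = 1 − 0.60 = 0.40
So the right-hand bound is ¬p = 0.40.
The residuum of the Łukasiewicz t-norm gives the supremum: min(1, 1 − 0.60 + 0.40).
1 − 0.60 + 0.40 = 0.80, so t = min(1, 0.80) = 0.80.
Check: 0.60 ⊗ 0.80 = max(0, 0.40) = 0.40 ≤ 0.40.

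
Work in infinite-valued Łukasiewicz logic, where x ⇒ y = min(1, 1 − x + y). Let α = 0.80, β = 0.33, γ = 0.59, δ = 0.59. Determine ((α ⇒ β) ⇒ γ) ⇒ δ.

0.59

α ⇒ β = min(1, 1 − 0.80 + 0.33) = min(1, 0.53) = 0.53
(α ⇒ β) ⇒ γ = min(1, 1 − 0.53 + 0.59) = min(1, 1.06) = 1.00
((α ⇒ β) ⇒ γ) ⇒ δ = min(1, 1 − 1.00 + 0.59) = min(1, 0.59) = 0.59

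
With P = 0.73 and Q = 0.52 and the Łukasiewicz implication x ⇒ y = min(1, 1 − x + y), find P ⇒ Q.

P ⇒ Q = min(1, 1 − 0.73 + 0.52) = min(1, 0.79) = 0.79
For comparison, the Gödel implication (1 if x ≤ y else y) would give 0.52.

0.79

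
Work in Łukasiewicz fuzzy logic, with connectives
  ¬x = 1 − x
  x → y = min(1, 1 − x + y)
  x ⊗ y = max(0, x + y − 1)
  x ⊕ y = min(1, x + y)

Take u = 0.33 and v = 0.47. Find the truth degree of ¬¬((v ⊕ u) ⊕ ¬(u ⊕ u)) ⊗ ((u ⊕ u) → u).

0.67

v ⊕ u = min(1, 0.47 + 0.33) = min(1, 0.80) = 0.80
u ⊕ u = min(1, 0.33 + 0.33) = min(1, 0.66) = 0.66
¬(u ⊕ u) = 1 − 0.66 = 0.34
(v ⊕ u) ⊕ ¬(u ⊕ u) = min(1, 0.80 + 0.34) = min(1, 1.14) = 1.00
¬((v ⊕ u) ⊕ ¬(u ⊕ u)) = 1 − 1.00 = 0.00
¬¬((v ⊕ u) ⊕ ¬(u ⊕ u)) = 1 − 0.00 = 1.00
(u ⊕ u) → u = min(1, 1 − 0.66 + 0.33) = min(1, 0.67) = 0.67
¬¬((v ⊕ u) ⊕ ¬(u ⊕ u)) ⊗ ((u ⊕ u) → u) = max(0, 1.00 + 0.67 − 1) = max(0, 0.67) = 0.67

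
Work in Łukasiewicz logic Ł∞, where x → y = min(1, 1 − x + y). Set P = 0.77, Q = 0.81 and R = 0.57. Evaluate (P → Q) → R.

P → Q = min(1, 1 − 0.77 + 0.81) = min(1, 1.04) = 1.00
(P → Q) → R = min(1, 1 − 1.00 + 0.57) = min(1, 0.57) = 0.57

0.57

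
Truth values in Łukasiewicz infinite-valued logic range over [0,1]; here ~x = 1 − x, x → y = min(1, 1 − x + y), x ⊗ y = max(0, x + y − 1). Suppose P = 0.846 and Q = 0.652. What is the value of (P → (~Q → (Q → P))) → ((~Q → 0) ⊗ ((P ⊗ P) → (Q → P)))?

0.652

~Q = 1 − 0.652 = 0.348
Q → P = min(1, 1 − 0.652 + 0.846) = min(1, 1.194) = 1.000
~Q → (Q → P) = min(1, 1 − 0.348 + 1.000) = min(1, 1.652) = 1.000
P → (~Q → (Q → P)) = min(1, 1 − 0.846 + 1.000) = min(1, 1.154) = 1.000
~Q → 0 = min(1, 1 − 0.348 + 0.000) = min(1, 0.652) = 0.652
P ⊗ P = max(0, 0.846 + 0.846 − 1) = max(0, 0.692) = 0.692
(P ⊗ P) → (Q → P) = min(1, 1 − 0.692 + 1.000) = min(1, 1.308) = 1.000
(~Q → 0) ⊗ ((P ⊗ P) → (Q → P)) = max(0, 0.652 + 1.000 − 1) = max(0, 0.652) = 0.652
(P → (~Q → (Q → P))) → ((~Q → 0) ⊗ ((P ⊗ P) → (Q → P))) = min(1, 1 − 1.000 + 0.652) = min(1, 0.652) = 0.652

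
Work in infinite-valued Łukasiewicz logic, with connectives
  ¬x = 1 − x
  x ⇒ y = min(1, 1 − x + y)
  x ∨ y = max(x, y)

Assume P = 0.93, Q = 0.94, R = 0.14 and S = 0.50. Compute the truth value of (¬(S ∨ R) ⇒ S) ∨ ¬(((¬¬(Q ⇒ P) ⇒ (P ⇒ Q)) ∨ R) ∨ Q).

S ∨ R = max(0.50, 0.14) = 0.50
¬(S ∨ R) = 1 − 0.50 = 0.50
¬(S ∨ R) ⇒ S = min(1, 1 − 0.50 + 0.50) = min(1, 1.00) = 1.00
Q ⇒ P = min(1, 1 − 0.94 + 0.93) = min(1, 0.99) = 0.99
¬(Q ⇒ P) = 1 − 0.99 = 0.01
¬¬(Q ⇒ P) = 1 − 0.01 = 0.99
P ⇒ Q = min(1, 1 − 0.93 + 0.94) = min(1, 1.01) = 1.00
¬¬(Q ⇒ P) ⇒ (P ⇒ Q) = min(1, 1 − 0.99 + 1.00) = min(1, 1.01) = 1.00
(¬¬(Q ⇒ P) ⇒ (P ⇒ Q)) ∨ R = max(1.00, 0.14) = 1.00
((¬¬(Q ⇒ P) ⇒ (P ⇒ Q)) ∨ R) ∨ Q = max(1.00, 0.94) = 1.00
¬(((¬¬(Q ⇒ P) ⇒ (P ⇒ Q)) ∨ R) ∨ Q) = 1 − 1.00 = 0.00
(¬(S ∨ R) ⇒ S) ∨ ¬(((¬¬(Q ⇒ P) ⇒ (P ⇒ Q)) ∨ R) ∨ Q) = max(1.00, 0.00) = 1.00

1.00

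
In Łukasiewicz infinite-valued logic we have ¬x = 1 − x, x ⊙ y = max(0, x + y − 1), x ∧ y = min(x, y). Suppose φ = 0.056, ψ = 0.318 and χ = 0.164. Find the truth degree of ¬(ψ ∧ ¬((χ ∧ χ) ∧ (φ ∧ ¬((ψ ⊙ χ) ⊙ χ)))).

0.682

χ ∧ χ = min(0.164, 0.164) = 0.164
ψ ⊙ χ = max(0, 0.318 + 0.164 − 1) = max(0, -0.518) = 0.000
(ψ ⊙ χ) ⊙ χ = max(0, 0.000 + 0.164 − 1) = max(0, -0.836) = 0.000
¬((ψ ⊙ χ) ⊙ χ) = 1 − 0.000 = 1.000
φ ∧ ¬((ψ ⊙ χ) ⊙ χ) = min(0.056, 1.000) = 0.056
(χ ∧ χ) ∧ (φ ∧ ¬((ψ ⊙ χ) ⊙ χ)) = min(0.164, 0.056) = 0.056
¬((χ ∧ χ) ∧ (φ ∧ ¬((ψ ⊙ χ) ⊙ χ))) = 1 − 0.056 = 0.944
ψ ∧ ¬((χ ∧ χ) ∧ (φ ∧ ¬((ψ ⊙ χ) ⊙ χ))) = min(0.318, 0.944) = 0.318
¬(ψ ∧ ¬((χ ∧ χ) ∧ (φ ∧ ¬((ψ ⊙ χ) ⊙ χ)))) = 1 − 0.318 = 0.682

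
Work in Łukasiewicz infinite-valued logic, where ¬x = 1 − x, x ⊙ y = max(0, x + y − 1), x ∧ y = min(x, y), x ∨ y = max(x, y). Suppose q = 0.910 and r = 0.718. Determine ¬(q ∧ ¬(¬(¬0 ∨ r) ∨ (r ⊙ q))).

0.628

¬0 = 1 − 0.000 = 1.000
¬0 ∨ r = max(1.000, 0.718) = 1.000
¬(¬0 ∨ r) = 1 − 1.000 = 0.000
r ⊙ q = max(0, 0.718 + 0.910 − 1) = max(0, 0.628) = 0.628
¬(¬0 ∨ r) ∨ (r ⊙ q) = max(0.000, 0.628) = 0.628
¬(¬(¬0 ∨ r) ∨ (r ⊙ q)) = 1 − 0.628 = 0.372
q ∧ ¬(¬(¬0 ∨ r) ∨ (r ⊙ q)) = min(0.910, 0.372) = 0.372
¬(q ∧ ¬(¬(¬0 ∨ r) ∨ (r ⊙ q))) = 1 − 0.372 = 0.628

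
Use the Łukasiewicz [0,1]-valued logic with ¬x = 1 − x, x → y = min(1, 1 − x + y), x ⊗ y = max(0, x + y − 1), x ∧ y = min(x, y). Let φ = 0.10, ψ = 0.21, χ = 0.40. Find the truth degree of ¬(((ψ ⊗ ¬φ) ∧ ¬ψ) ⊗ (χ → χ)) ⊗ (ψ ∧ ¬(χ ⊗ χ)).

¬φ = 1 − 0.10 = 0.90
ψ ⊗ ¬φ = max(0, 0.21 + 0.90 − 1) = max(0, 0.11) = 0.11
¬ψ = 1 − 0.21 = 0.79
(ψ ⊗ ¬φ) ∧ ¬ψ = min(0.11, 0.79) = 0.11
χ → χ = min(1, 1 − 0.40 + 0.40) = min(1, 1.00) = 1.00
((ψ ⊗ ¬φ) ∧ ¬ψ) ⊗ (χ → χ) = max(0, 0.11 + 1.00 − 1) = max(0, 0.11) = 0.11
¬(((ψ ⊗ ¬φ) ∧ ¬ψ) ⊗ (χ → χ)) = 1 − 0.11 = 0.89
χ ⊗ χ = max(0, 0.40 + 0.40 − 1) = max(0, -0.20) = 0.00
¬(χ ⊗ χ) = 1 − 0.00 = 1.00
ψ ∧ ¬(χ ⊗ χ) = min(0.21, 1.00) = 0.21
¬(((ψ ⊗ ¬φ) ∧ ¬ψ) ⊗ (χ → χ)) ⊗ (ψ ∧ ¬(χ ⊗ χ)) = max(0, 0.89 + 0.21 − 1) = max(0, 0.10) = 0.10

0.10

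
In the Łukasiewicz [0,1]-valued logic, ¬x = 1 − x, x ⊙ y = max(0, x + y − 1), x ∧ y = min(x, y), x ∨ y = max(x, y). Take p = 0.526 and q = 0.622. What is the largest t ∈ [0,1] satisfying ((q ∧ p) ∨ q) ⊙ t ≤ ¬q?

0.756

q ∧ p = min(0.622, 0.526) = 0.526
(q ∧ p) ∨ q = max(0.526, 0.622) = 0.622
So the left factor is (q ∧ p) ∨ q = 0.622.
¬q = 1 − 0.622 = 0.378
So the right-hand bound is ¬q = 0.378.
The residuum of the Łukasiewicz t-norm gives the supremum: min(1, 1 − 0.622 + 0.378).
1 − 0.622 + 0.378 = 0.756, so t = min(1, 0.756) = 0.756.
Check: 0.622 ⊙ 0.756 = max(0, 0.378) = 0.378 ≤ 0.378.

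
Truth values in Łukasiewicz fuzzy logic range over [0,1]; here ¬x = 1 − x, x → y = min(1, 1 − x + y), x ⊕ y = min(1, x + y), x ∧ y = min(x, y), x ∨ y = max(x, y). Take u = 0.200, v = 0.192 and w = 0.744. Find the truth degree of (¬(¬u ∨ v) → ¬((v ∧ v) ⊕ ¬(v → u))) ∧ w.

¬u = 1 − 0.200 = 0.800
¬u ∨ v = max(0.800, 0.192) = 0.800
¬(¬u ∨ v) = 1 − 0.800 = 0.200
v ∧ v = min(0.192, 0.192) = 0.192
v → u = min(1, 1 − 0.192 + 0.200) = min(1, 1.008) = 1.000
¬(v → u) = 1 − 1.000 = 0.000
(v ∧ v) ⊕ ¬(v → u) = min(1, 0.192 + 0.000) = min(1, 0.192) = 0.192
¬((v ∧ v) ⊕ ¬(v → u)) = 1 − 0.192 = 0.808
¬(¬u ∨ v) → ¬((v ∧ v) ⊕ ¬(v → u)) = min(1, 1 − 0.200 + 0.808) = min(1, 1.608) = 1.000
(¬(¬u ∨ v) → ¬((v ∧ v) ⊕ ¬(v → u))) ∧ w = min(1.000, 0.744) = 0.744

0.744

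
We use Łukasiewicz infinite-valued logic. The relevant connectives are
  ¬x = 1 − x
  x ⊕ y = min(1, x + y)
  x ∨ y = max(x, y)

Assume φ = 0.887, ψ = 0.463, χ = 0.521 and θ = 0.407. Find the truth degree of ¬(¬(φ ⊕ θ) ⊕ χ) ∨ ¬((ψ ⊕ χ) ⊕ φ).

0.479

φ ⊕ θ = min(1, 0.887 + 0.407) = min(1, 1.294) = 1.000
¬(φ ⊕ θ) = 1 − 1.000 = 0.000
¬(φ ⊕ θ) ⊕ χ = min(1, 0.000 + 0.521) = min(1, 0.521) = 0.521
¬(¬(φ ⊕ θ) ⊕ χ) = 1 − 0.521 = 0.479
ψ ⊕ χ = min(1, 0.463 + 0.521) = min(1, 0.984) = 0.984
(ψ ⊕ χ) ⊕ φ = min(1, 0.984 + 0.887) = min(1, 1.871) = 1.000
¬((ψ ⊕ χ) ⊕ φ) = 1 − 1.000 = 0.000
¬(¬(φ ⊕ θ) ⊕ χ) ∨ ¬((ψ ⊕ χ) ⊕ φ) = max(0.479, 0.000) = 0.479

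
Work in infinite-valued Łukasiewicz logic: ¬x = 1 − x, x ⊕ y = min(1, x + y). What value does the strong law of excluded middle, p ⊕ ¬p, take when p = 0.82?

1.00

¬p = 1 − 0.82 = 0.18
p ⊕ ¬p = min(1, 0.82 + 0.18) = min(1, 1.00) = 1.00
(As expected: always 1 in Ł∞ since a ⊕ (1−a) = 1.)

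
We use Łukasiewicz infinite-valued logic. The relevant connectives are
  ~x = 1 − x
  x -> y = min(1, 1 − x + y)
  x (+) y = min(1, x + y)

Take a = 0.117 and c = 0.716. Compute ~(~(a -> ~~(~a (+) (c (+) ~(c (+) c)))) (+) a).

0.883

~a = 1 − 0.117 = 0.883
c (+) c = min(1, 0.716 + 0.716) = min(1, 1.432) = 1.000
~(c (+) c) = 1 − 1.000 = 0.000
c (+) ~(c (+) c) = min(1, 0.716 + 0.000) = min(1, 0.716) = 0.716
~a (+) (c (+) ~(c (+) c)) = min(1, 0.883 + 0.716) = min(1, 1.599) = 1.000
~(~a (+) (c (+) ~(c (+) c))) = 1 − 1.000 = 0.000
~~(~a (+) (c (+) ~(c (+) c))) = 1 − 0.000 = 1.000
a -> ~~(~a (+) (c (+) ~(c (+) c))) = min(1, 1 − 0.117 + 1.000) = min(1, 1.883) = 1.000
~(a -> ~~(~a (+) (c (+) ~(c (+) c)))) = 1 − 1.000 = 0.000
~(a -> ~~(~a (+) (c (+) ~(c (+) c)))) (+) a = min(1, 0.000 + 0.117) = min(1, 0.117) = 0.117
~(~(a -> ~~(~a (+) (c (+) ~(c (+) c)))) (+) a) = 1 − 0.117 = 0.883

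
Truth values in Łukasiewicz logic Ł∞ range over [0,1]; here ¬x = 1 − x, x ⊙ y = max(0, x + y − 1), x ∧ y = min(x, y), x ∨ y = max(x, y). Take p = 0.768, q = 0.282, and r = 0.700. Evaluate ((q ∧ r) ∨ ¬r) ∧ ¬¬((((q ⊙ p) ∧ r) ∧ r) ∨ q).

q ∧ r = min(0.282, 0.700) = 0.282
¬r = 1 − 0.700 = 0.300
(q ∧ r) ∨ ¬r = max(0.282, 0.300) = 0.300
q ⊙ p = max(0, 0.282 + 0.768 − 1) = max(0, 0.050) = 0.050
(q ⊙ p) ∧ r = min(0.050, 0.700) = 0.050
((q ⊙ p) ∧ r) ∧ r = min(0.050, 0.700) = 0.050
(((q ⊙ p) ∧ r) ∧ r) ∨ q = max(0.050, 0.282) = 0.282
¬((((q ⊙ p) ∧ r) ∧ r) ∨ q) = 1 − 0.282 = 0.718
¬¬((((q ⊙ p) ∧ r) ∧ r) ∨ q) = 1 − 0.718 = 0.282
((q ∧ r) ∨ ¬r) ∧ ¬¬((((q ⊙ p) ∧ r) ∧ r) ∨ q) = min(0.300, 0.282) = 0.282

0.282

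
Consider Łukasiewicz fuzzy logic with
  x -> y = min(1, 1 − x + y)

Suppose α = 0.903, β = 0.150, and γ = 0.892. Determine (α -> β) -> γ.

1.000

α -> β = min(1, 1 − 0.903 + 0.150) = min(1, 0.247) = 0.247
(α -> β) -> γ = min(1, 1 − 0.247 + 0.892) = min(1, 1.645) = 1.000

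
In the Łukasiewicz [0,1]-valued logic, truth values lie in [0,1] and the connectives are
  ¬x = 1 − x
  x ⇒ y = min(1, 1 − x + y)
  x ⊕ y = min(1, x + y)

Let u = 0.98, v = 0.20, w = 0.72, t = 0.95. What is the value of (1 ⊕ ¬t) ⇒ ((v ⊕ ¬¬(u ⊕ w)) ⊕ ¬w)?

1.00

¬t = 1 − 0.95 = 0.05
1 ⊕ ¬t = min(1, 1.00 + 0.05) = min(1, 1.05) = 1.00
u ⊕ w = min(1, 0.98 + 0.72) = min(1, 1.70) = 1.00
¬(u ⊕ w) = 1 − 1.00 = 0.00
¬¬(u ⊕ w) = 1 − 0.00 = 1.00
v ⊕ ¬¬(u ⊕ w) = min(1, 0.20 + 1.00) = min(1, 1.20) = 1.00
¬w = 1 − 0.72 = 0.28
(v ⊕ ¬¬(u ⊕ w)) ⊕ ¬w = min(1, 1.00 + 0.28) = min(1, 1.28) = 1.00
(1 ⊕ ¬t) ⇒ ((v ⊕ ¬¬(u ⊕ w)) ⊕ ¬w) = min(1, 1 − 1.00 + 1.00) = min(1, 1.00) = 1.00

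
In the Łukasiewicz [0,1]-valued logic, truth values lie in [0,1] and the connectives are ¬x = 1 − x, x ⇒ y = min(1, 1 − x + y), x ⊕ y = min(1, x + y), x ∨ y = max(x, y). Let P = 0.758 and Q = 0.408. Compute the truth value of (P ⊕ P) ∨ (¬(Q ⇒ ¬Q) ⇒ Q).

1.000

P ⊕ P = min(1, 0.758 + 0.758) = min(1, 1.516) = 1.000
¬Q = 1 − 0.408 = 0.592
Q ⇒ ¬Q = min(1, 1 − 0.408 + 0.592) = min(1, 1.184) = 1.000
¬(Q ⇒ ¬Q) = 1 − 1.000 = 0.000
¬(Q ⇒ ¬Q) ⇒ Q = min(1, 1 − 0.000 + 0.408) = min(1, 1.408) = 1.000
(P ⊕ P) ∨ (¬(Q ⇒ ¬Q) ⇒ Q) = max(1.000, 1.000) = 1.000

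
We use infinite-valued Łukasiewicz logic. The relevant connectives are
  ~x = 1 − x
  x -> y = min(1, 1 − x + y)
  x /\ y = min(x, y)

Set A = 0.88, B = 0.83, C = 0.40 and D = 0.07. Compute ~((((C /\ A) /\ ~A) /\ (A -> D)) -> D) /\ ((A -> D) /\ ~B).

0.05

C /\ A = min(0.40, 0.88) = 0.40
~A = 1 − 0.88 = 0.12
(C /\ A) /\ ~A = min(0.40, 0.12) = 0.12
A -> D = min(1, 1 − 0.88 + 0.07) = min(1, 0.19) = 0.19
((C /\ A) /\ ~A) /\ (A -> D) = min(0.12, 0.19) = 0.12
(((C /\ A) /\ ~A) /\ (A -> D)) -> D = min(1, 1 − 0.12 + 0.07) = min(1, 0.95) = 0.95
~((((C /\ A) /\ ~A) /\ (A -> D)) -> D) = 1 − 0.95 = 0.05
~B = 1 − 0.83 = 0.17
(A -> D) /\ ~B = min(0.19, 0.17) = 0.17
~((((C /\ A) /\ ~A) /\ (A -> D)) -> D) /\ ((A -> D) /\ ~B) = min(0.05, 0.17) = 0.05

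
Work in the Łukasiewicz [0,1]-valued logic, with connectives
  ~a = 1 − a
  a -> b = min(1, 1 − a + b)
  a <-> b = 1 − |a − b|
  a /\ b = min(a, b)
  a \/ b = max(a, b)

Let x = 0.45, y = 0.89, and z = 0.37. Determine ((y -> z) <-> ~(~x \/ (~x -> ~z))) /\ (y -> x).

y -> z = min(1, 1 − 0.89 + 0.37) = min(1, 0.48) = 0.48
~x = 1 − 0.45 = 0.55
~z = 1 − 0.37 = 0.63
~x -> ~z = min(1, 1 − 0.55 + 0.63) = min(1, 1.08) = 1.00
~x \/ (~x -> ~z) = max(0.55, 1.00) = 1.00
~(~x \/ (~x -> ~z)) = 1 − 1.00 = 0.00
(y -> z) <-> ~(~x \/ (~x -> ~z)) = 1 − |0.48 − 0.00| = 1 − 0.48 = 0.52
y -> x = min(1, 1 − 0.89 + 0.45) = min(1, 0.56) = 0.56
((y -> z) <-> ~(~x \/ (~x -> ~z))) /\ (y -> x) = min(0.52, 0.56) = 0.52

0.52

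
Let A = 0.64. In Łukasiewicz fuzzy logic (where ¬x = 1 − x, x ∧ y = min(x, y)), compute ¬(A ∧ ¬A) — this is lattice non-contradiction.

¬A = 1 − 0.64 = 0.36
A ∧ ¬A = min(0.64, 0.36) = 0.36
¬(A ∧ ¬A) = 1 − 0.36 = 0.64
(The value 0.64 < 1 shows this instance is not satisfied; not a Ł∞-tautology — its value is 1 − min(a, 1−a).)

0.64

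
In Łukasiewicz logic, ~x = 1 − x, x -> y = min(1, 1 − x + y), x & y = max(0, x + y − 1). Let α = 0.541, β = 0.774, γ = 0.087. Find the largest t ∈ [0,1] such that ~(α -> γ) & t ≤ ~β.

α -> γ = min(1, 1 − 0.541 + 0.087) = min(1, 0.546) = 0.546
~(α -> γ) = 1 − 0.546 = 0.454
So the left factor is ~(α -> γ) = 0.454.
~β = 1 − 0.774 = 0.226
So the right-hand bound is ~β = 0.226.
The residuum of the Łukasiewicz t-norm gives the supremum: min(1, 1 − 0.454 + 0.226).
1 − 0.454 + 0.226 = 0.772, so t = min(1, 0.772) = 0.772.
Check: 0.454 & 0.772 = max(0, 0.226) = 0.226 ≤ 0.226.

0.772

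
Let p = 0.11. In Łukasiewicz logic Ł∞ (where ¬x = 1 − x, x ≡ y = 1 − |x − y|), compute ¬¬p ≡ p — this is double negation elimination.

¬p = 1 − 0.11 = 0.89
¬¬p = 1 − 0.89 = 0.11
¬¬p ≡ p = 1 − |0.11 − 0.11| = 1 − 0.00 = 1.00
(As expected: always 1 in Ł∞ since negation is involutive.)

1.00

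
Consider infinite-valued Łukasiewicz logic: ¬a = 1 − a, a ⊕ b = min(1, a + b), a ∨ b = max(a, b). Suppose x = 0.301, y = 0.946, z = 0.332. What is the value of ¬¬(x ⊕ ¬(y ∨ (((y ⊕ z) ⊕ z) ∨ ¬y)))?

0.301

y ⊕ z = min(1, 0.946 + 0.332) = min(1, 1.278) = 1.000
(y ⊕ z) ⊕ z = min(1, 1.000 + 0.332) = min(1, 1.332) = 1.000
¬y = 1 − 0.946 = 0.054
((y ⊕ z) ⊕ z) ∨ ¬y = max(1.000, 0.054) = 1.000
y ∨ (((y ⊕ z) ⊕ z) ∨ ¬y) = max(0.946, 1.000) = 1.000
¬(y ∨ (((y ⊕ z) ⊕ z) ∨ ¬y)) = 1 − 1.000 = 0.000
x ⊕ ¬(y ∨ (((y ⊕ z) ⊕ z) ∨ ¬y)) = min(1, 0.301 + 0.000) = min(1, 0.301) = 0.301
¬(x ⊕ ¬(y ∨ (((y ⊕ z) ⊕ z) ∨ ¬y))) = 1 − 0.301 = 0.699
¬¬(x ⊕ ¬(y ∨ (((y ⊕ z) ⊕ z) ∨ ¬y))) = 1 − 0.699 = 0.301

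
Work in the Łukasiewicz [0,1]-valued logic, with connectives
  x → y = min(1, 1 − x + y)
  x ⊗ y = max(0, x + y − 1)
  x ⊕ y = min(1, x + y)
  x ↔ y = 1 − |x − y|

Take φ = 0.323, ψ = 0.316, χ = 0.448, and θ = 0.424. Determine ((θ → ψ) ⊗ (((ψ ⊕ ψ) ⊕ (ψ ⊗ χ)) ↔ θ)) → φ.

θ → ψ = min(1, 1 − 0.424 + 0.316) = min(1, 0.892) = 0.892
ψ ⊕ ψ = min(1, 0.316 + 0.316) = min(1, 0.632) = 0.632
ψ ⊗ χ = max(0, 0.316 + 0.448 − 1) = max(0, -0.236) = 0.000
(ψ ⊕ ψ) ⊕ (ψ ⊗ χ) = min(1, 0.632 + 0.000) = min(1, 0.632) = 0.632
((ψ ⊕ ψ) ⊕ (ψ ⊗ χ)) ↔ θ = 1 − |0.632 − 0.424| = 1 − 0.208 = 0.792
(θ → ψ) ⊗ (((ψ ⊕ ψ) ⊕ (ψ ⊗ χ)) ↔ θ) = max(0, 0.892 + 0.792 − 1) = max(0, 0.684) = 0.684
((θ → ψ) ⊗ (((ψ ⊕ ψ) ⊕ (ψ ⊗ χ)) ↔ θ)) → φ = min(1, 1 − 0.684 + 0.323) = min(1, 0.639) = 0.639

0.639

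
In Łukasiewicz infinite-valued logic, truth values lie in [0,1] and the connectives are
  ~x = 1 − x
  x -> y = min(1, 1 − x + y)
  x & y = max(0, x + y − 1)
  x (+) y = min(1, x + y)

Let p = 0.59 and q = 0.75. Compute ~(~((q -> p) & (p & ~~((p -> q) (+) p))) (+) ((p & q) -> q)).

0.00

q -> p = min(1, 1 − 0.75 + 0.59) = min(1, 0.84) = 0.84
p -> q = min(1, 1 − 0.59 + 0.75) = min(1, 1.16) = 1.00
(p -> q) (+) p = min(1, 1.00 + 0.59) = min(1, 1.59) = 1.00
~((p -> q) (+) p) = 1 − 1.00 = 0.00
~~((p -> q) (+) p) = 1 − 0.00 = 1.00
p & ~~((p -> q) (+) p) = max(0, 0.59 + 1.00 − 1) = max(0, 0.59) = 0.59
(q -> p) & (p & ~~((p -> q) (+) p)) = max(0, 0.84 + 0.59 − 1) = max(0, 0.43) = 0.43
~((q -> p) & (p & ~~((p -> q) (+) p))) = 1 − 0.43 = 0.57
p & q = max(0, 0.59 + 0.75 − 1) = max(0, 0.34) = 0.34
(p & q) -> q = min(1, 1 − 0.34 + 0.75) = min(1, 1.41) = 1.00
~((q -> p) & (p & ~~((p -> q) (+) p))) (+) ((p & q) -> q) = min(1, 0.57 + 1.00) = min(1, 1.57) = 1.00
~(~((q -> p) & (p & ~~((p -> q) (+) p))) (+) ((p & q) -> q)) = 1 − 1.00 = 0.00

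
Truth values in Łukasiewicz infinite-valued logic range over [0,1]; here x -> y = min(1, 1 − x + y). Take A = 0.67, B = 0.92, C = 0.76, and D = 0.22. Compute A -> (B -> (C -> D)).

C -> D = min(1, 1 − 0.76 + 0.22) = min(1, 0.46) = 0.46
B -> (C -> D) = min(1, 1 − 0.92 + 0.46) = min(1, 0.54) = 0.54
A -> (B -> (C -> D)) = min(1, 1 − 0.67 + 0.54) = min(1, 0.87) = 0.87

0.87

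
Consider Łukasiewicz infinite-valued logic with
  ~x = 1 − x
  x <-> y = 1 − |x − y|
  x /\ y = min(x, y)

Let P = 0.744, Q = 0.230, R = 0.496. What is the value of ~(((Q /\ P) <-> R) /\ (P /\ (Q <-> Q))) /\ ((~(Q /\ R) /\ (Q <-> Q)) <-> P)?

0.266

Q /\ P = min(0.230, 0.744) = 0.230
(Q /\ P) <-> R = 1 − |0.230 − 0.496| = 1 − 0.266 = 0.734
Q <-> Q = 1 − |0.230 − 0.230| = 1 − 0.000 = 1.000
P /\ (Q <-> Q) = min(0.744, 1.000) = 0.744
((Q /\ P) <-> R) /\ (P /\ (Q <-> Q)) = min(0.734, 0.744) = 0.734
~(((Q /\ P) <-> R) /\ (P /\ (Q <-> Q))) = 1 − 0.734 = 0.266
Q /\ R = min(0.230, 0.496) = 0.230
~(Q /\ R) = 1 − 0.230 = 0.770
~(Q /\ R) /\ (Q <-> Q) = min(0.770, 1.000) = 0.770
(~(Q /\ R) /\ (Q <-> Q)) <-> P = 1 − |0.770 − 0.744| = 1 − 0.026 = 0.974
~(((Q /\ P) <-> R) /\ (P /\ (Q <-> Q))) /\ ((~(Q /\ R) /\ (Q <-> Q)) <-> P) = min(0.266, 0.974) = 0.266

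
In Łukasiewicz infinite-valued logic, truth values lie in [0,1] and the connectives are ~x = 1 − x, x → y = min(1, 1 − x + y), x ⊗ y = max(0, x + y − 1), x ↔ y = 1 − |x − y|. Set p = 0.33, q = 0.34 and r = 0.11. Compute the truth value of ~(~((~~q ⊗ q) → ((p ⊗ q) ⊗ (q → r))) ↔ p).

0.33

~q = 1 − 0.34 = 0.66
~~q = 1 − 0.66 = 0.34
~~q ⊗ q = max(0, 0.34 + 0.34 − 1) = max(0, -0.32) = 0.00
p ⊗ q = max(0, 0.33 + 0.34 − 1) = max(0, -0.33) = 0.00
q → r = min(1, 1 − 0.34 + 0.11) = min(1, 0.77) = 0.77
(p ⊗ q) ⊗ (q → r) = max(0, 0.00 + 0.77 − 1) = max(0, -0.23) = 0.00
(~~q ⊗ q) → ((p ⊗ q) ⊗ (q → r)) = min(1, 1 − 0.00 + 0.00) = min(1, 1.00) = 1.00
~((~~q ⊗ q) → ((p ⊗ q) ⊗ (q → r))) = 1 − 1.00 = 0.00
~((~~q ⊗ q) → ((p ⊗ q) ⊗ (q → r))) ↔ p = 1 − |0.00 − 0.33| = 1 − 0.33 = 0.67
~(~((~~q ⊗ q) → ((p ⊗ q) ⊗ (q → r))) ↔ p) = 1 − 0.67 = 0.33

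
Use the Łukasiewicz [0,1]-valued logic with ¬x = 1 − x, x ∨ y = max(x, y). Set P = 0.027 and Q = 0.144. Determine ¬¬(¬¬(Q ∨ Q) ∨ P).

0.144

Q ∨ Q = max(0.144, 0.144) = 0.144
¬(Q ∨ Q) = 1 − 0.144 = 0.856
¬¬(Q ∨ Q) = 1 − 0.856 = 0.144
¬¬(Q ∨ Q) ∨ P = max(0.144, 0.027) = 0.144
¬(¬¬(Q ∨ Q) ∨ P) = 1 − 0.144 = 0.856
¬¬(¬¬(Q ∨ Q) ∨ P) = 1 − 0.856 = 0.144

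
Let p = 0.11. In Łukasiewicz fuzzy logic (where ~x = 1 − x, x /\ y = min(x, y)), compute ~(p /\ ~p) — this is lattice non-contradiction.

~p = 1 − 0.11 = 0.89
p /\ ~p = min(0.11, 0.89) = 0.11
~(p /\ ~p) = 1 − 0.11 = 0.89
(The value 0.89 < 1 shows this instance is not satisfied; not a Ł∞-tautology — its value is 1 − min(a, 1−a).)

0.89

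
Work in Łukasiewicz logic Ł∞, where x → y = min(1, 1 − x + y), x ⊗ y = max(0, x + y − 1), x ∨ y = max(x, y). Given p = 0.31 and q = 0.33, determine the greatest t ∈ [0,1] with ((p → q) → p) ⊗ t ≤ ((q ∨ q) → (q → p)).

p → q = min(1, 1 − 0.31 + 0.33) = min(1, 1.02) = 1.00
(p → q) → p = min(1, 1 − 1.00 + 0.31) = min(1, 0.31) = 0.31
So the left factor is (p → q) → p = 0.31.
q ∨ q = max(0.33, 0.33) = 0.33
q → p = min(1, 1 − 0.33 + 0.31) = min(1, 0.98) = 0.98
(q ∨ q) → (q → p) = min(1, 1 − 0.33 + 0.98) = min(1, 1.65) = 1.00
So the right-hand bound is (q ∨ q) → (q → p) = 1.00.
The residuum of the Łukasiewicz t-norm gives the supremum: min(1, 1 − 0.31 + 1.00).
1 − 0.31 + 1.00 = 1.69, so t = min(1, 1.69) = 1.00.
Check: 0.31 ⊗ 1.00 = max(0, 0.31) = 0.31 ≤ 1.00.

1.00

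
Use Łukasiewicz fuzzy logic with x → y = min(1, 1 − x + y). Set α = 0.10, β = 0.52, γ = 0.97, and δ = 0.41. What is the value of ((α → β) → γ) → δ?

0.44

α → β = min(1, 1 − 0.10 + 0.52) = min(1, 1.42) = 1.00
(α → β) → γ = min(1, 1 − 1.00 + 0.97) = min(1, 0.97) = 0.97
((α → β) → γ) → δ = min(1, 1 − 0.97 + 0.41) = min(1, 0.44) = 0.44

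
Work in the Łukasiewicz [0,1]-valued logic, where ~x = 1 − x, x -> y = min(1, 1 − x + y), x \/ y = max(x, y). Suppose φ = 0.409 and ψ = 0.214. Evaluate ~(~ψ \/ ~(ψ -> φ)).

~ψ = 1 − 0.214 = 0.786
ψ -> φ = min(1, 1 − 0.214 + 0.409) = min(1, 1.195) = 1.000
~(ψ -> φ) = 1 − 1.000 = 0.000
~ψ \/ ~(ψ -> φ) = max(0.786, 0.000) = 0.786
~(~ψ \/ ~(ψ -> φ)) = 1 − 0.786 = 0.214

0.214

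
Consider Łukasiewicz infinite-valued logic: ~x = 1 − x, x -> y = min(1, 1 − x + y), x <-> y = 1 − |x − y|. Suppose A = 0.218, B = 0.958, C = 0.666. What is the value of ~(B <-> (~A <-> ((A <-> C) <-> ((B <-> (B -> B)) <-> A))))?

~A = 1 − 0.218 = 0.782
A <-> C = 1 − |0.218 − 0.666| = 1 − 0.448 = 0.552
B -> B = min(1, 1 − 0.958 + 0.958) = min(1, 1.000) = 1.000
B <-> (B -> B) = 1 − |0.958 − 1.000| = 1 − 0.042 = 0.958
(B <-> (B -> B)) <-> A = 1 − |0.958 − 0.218| = 1 − 0.740 = 0.260
(A <-> C) <-> ((B <-> (B -> B)) <-> A) = 1 − |0.552 − 0.260| = 1 − 0.292 = 0.708
~A <-> ((A <-> C) <-> ((B <-> (B -> B)) <-> A)) = 1 − |0.782 − 0.708| = 1 − 0.074 = 0.926
B <-> (~A <-> ((A <-> C) <-> ((B <-> (B -> B)) <-> A))) = 1 − |0.958 − 0.926| = 1 − 0.032 = 0.968
~(B <-> (~A <-> ((A <-> C) <-> ((B <-> (B -> B)) <-> A)))) = 1 − 0.968 = 0.032

0.032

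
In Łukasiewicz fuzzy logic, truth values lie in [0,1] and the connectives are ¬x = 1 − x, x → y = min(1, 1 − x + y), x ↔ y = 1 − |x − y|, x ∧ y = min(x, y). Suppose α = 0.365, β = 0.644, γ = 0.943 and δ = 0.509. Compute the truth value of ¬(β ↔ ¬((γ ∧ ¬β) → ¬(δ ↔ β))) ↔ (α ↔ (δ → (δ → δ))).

0.942

¬β = 1 − 0.644 = 0.356
γ ∧ ¬β = min(0.943, 0.356) = 0.356
δ ↔ β = 1 − |0.509 − 0.644| = 1 − 0.135 = 0.865
¬(δ ↔ β) = 1 − 0.865 = 0.135
(γ ∧ ¬β) → ¬(δ ↔ β) = min(1, 1 − 0.356 + 0.135) = min(1, 0.779) = 0.779
¬((γ ∧ ¬β) → ¬(δ ↔ β)) = 1 − 0.779 = 0.221
β ↔ ¬((γ ∧ ¬β) → ¬(δ ↔ β)) = 1 − |0.644 − 0.221| = 1 − 0.423 = 0.577
¬(β ↔ ¬((γ ∧ ¬β) → ¬(δ ↔ β))) = 1 − 0.577 = 0.423
δ → δ = min(1, 1 − 0.509 + 0.509) = min(1, 1.000) = 1.000
δ → (δ → δ) = min(1, 1 − 0.509 + 1.000) = min(1, 1.491) = 1.000
α ↔ (δ → (δ → δ)) = 1 − |0.365 − 1.000| = 1 − 0.635 = 0.365
¬(β ↔ ¬((γ ∧ ¬β) → ¬(δ ↔ β))) ↔ (α ↔ (δ → (δ → δ))) = 1 − |0.423 − 0.365| = 1 − 0.058 = 0.942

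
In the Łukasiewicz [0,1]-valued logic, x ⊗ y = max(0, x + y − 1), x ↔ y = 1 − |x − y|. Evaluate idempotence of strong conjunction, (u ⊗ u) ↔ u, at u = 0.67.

0.67

u ⊗ u = max(0, 0.67 + 0.67 − 1) = max(0, 0.34) = 0.34
(u ⊗ u) ↔ u = 1 − |0.34 − 0.67| = 1 − 0.33 = 0.67
(The value 0.67 < 1 shows this instance is not satisfied; fails in Ł∞ since a ⊗ a = max(0, 2a−1) ≠ a in general.)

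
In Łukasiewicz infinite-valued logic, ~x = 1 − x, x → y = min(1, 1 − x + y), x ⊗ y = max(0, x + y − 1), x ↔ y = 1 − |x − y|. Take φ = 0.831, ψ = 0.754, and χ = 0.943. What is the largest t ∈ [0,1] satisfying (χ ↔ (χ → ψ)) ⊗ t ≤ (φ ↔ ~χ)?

0.358

χ → ψ = min(1, 1 − 0.943 + 0.754) = min(1, 0.811) = 0.811
χ ↔ (χ → ψ) = 1 − |0.943 − 0.811| = 1 − 0.132 = 0.868
So the left factor is χ ↔ (χ → ψ) = 0.868.
~χ = 1 − 0.943 = 0.057
φ ↔ ~χ = 1 − |0.831 − 0.057| = 1 − 0.774 = 0.226
So the right-hand bound is φ ↔ ~χ = 0.226.
The residuum of the Łukasiewicz t-norm gives the supremum: min(1, 1 − 0.868 + 0.226).
1 − 0.868 + 0.226 = 0.358, so t = min(1, 0.358) = 0.358.
Check: 0.868 ⊗ 0.358 = max(0, 0.226) = 0.226 ≤ 0.226.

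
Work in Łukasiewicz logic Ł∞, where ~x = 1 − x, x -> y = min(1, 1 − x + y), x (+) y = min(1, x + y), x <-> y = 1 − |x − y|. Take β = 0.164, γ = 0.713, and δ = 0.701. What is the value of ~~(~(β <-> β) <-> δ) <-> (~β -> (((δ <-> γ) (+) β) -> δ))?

0.434

β <-> β = 1 − |0.164 − 0.164| = 1 − 0.000 = 1.000
~(β <-> β) = 1 − 1.000 = 0.000
~(β <-> β) <-> δ = 1 − |0.000 − 0.701| = 1 − 0.701 = 0.299
~(~(β <-> β) <-> δ) = 1 − 0.299 = 0.701
~~(~(β <-> β) <-> δ) = 1 − 0.701 = 0.299
~β = 1 − 0.164 = 0.836
δ <-> γ = 1 − |0.701 − 0.713| = 1 − 0.012 = 0.988
(δ <-> γ) (+) β = min(1, 0.988 + 0.164) = min(1, 1.152) = 1.000
((δ <-> γ) (+) β) -> δ = min(1, 1 − 1.000 + 0.701) = min(1, 0.701) = 0.701
~β -> (((δ <-> γ) (+) β) -> δ) = min(1, 1 − 0.836 + 0.701) = min(1, 0.865) = 0.865
~~(~(β <-> β) <-> δ) <-> (~β -> (((δ <-> γ) (+) β) -> δ)) = 1 − |0.299 − 0.865| = 1 − 0.566 = 0.434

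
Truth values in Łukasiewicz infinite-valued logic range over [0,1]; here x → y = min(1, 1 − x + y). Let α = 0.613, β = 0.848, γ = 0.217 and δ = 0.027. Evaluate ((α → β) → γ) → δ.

α → β = min(1, 1 − 0.613 + 0.848) = min(1, 1.235) = 1.000
(α → β) → γ = min(1, 1 − 1.000 + 0.217) = min(1, 0.217) = 0.217
((α → β) → γ) → δ = min(1, 1 − 0.217 + 0.027) = min(1, 0.810) = 0.810

0.810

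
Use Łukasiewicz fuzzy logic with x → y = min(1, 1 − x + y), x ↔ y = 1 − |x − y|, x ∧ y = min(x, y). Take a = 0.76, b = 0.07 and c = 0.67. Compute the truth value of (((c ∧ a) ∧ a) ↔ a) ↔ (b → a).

c ∧ a = min(0.67, 0.76) = 0.67
(c ∧ a) ∧ a = min(0.67, 0.76) = 0.67
((c ∧ a) ∧ a) ↔ a = 1 − |0.67 − 0.76| = 1 − 0.09 = 0.91
b → a = min(1, 1 − 0.07 + 0.76) = min(1, 1.69) = 1.00
(((c ∧ a) ∧ a) ↔ a) ↔ (b → a) = 1 − |0.91 − 1.00| = 1 − 0.09 = 0.91

0.91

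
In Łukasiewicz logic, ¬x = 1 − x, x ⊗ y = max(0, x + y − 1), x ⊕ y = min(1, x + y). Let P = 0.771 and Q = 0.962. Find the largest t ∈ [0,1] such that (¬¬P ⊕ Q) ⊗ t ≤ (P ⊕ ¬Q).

¬P = 1 − 0.771 = 0.229
¬¬P = 1 − 0.229 = 0.771
¬¬P ⊕ Q = min(1, 0.771 + 0.962) = min(1, 1.733) = 1.000
So the left factor is ¬¬P ⊕ Q = 1.000.
¬Q = 1 − 0.962 = 0.038
P ⊕ ¬Q = min(1, 0.771 + 0.038) = min(1, 0.809) = 0.809
So the right-hand bound is P ⊕ ¬Q = 0.809.
The residuum of the Łukasiewicz t-norm gives the supremum: min(1, 1 − 1.000 + 0.809).
1 − 1.000 + 0.809 = 0.809, so t = min(1, 0.809) = 0.809.
Check: 1.000 ⊗ 0.809 = max(0, 0.809) = 0.809 ≤ 0.809.

0.809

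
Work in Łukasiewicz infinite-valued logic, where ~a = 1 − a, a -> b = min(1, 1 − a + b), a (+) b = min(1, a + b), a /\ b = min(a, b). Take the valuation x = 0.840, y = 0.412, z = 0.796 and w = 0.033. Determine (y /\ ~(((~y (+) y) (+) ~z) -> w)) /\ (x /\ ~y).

~y = 1 − 0.412 = 0.588
~y (+) y = min(1, 0.588 + 0.412) = min(1, 1.000) = 1.000
~z = 1 − 0.796 = 0.204
(~y (+) y) (+) ~z = min(1, 1.000 + 0.204) = min(1, 1.204) = 1.000
((~y (+) y) (+) ~z) -> w = min(1, 1 − 1.000 + 0.033) = min(1, 0.033) = 0.033
~(((~y (+) y) (+) ~z) -> w) = 1 − 0.033 = 0.967
y /\ ~(((~y (+) y) (+) ~z) -> w) = min(0.412, 0.967) = 0.412
x /\ ~y = min(0.840, 0.588) = 0.588
(y /\ ~(((~y (+) y) (+) ~z) -> w)) /\ (x /\ ~y) = min(0.412, 0.588) = 0.412

0.412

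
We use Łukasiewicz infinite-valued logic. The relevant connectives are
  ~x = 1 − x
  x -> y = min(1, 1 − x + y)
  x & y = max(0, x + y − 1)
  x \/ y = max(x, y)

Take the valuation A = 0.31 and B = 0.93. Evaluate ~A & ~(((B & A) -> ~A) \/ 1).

0.00

~A = 1 − 0.31 = 0.69
B & A = max(0, 0.93 + 0.31 − 1) = max(0, 0.24) = 0.24
(B & A) -> ~A = min(1, 1 − 0.24 + 0.69) = min(1, 1.45) = 1.00
((B & A) -> ~A) \/ 1 = max(1.00, 1.00) = 1.00
~(((B & A) -> ~A) \/ 1) = 1 − 1.00 = 0.00
~A & ~(((B & A) -> ~A) \/ 1) = max(0, 0.69 + 0.00 − 1) = max(0, -0.31) = 0.00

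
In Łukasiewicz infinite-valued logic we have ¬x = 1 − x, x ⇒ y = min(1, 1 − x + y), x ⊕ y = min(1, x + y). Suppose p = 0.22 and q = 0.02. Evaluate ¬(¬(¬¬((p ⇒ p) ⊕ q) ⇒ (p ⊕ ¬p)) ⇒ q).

p ⇒ p = min(1, 1 − 0.22 + 0.22) = min(1, 1.00) = 1.00
(p ⇒ p) ⊕ q = min(1, 1.00 + 0.02) = min(1, 1.02) = 1.00
¬((p ⇒ p) ⊕ q) = 1 − 1.00 = 0.00
¬¬((p ⇒ p) ⊕ q) = 1 − 0.00 = 1.00
¬p = 1 − 0.22 = 0.78
p ⊕ ¬p = min(1, 0.22 + 0.78) = min(1, 1.00) = 1.00
¬¬((p ⇒ p) ⊕ q) ⇒ (p ⊕ ¬p) = min(1, 1 − 1.00 + 1.00) = min(1, 1.00) = 1.00
¬(¬¬((p ⇒ p) ⊕ q) ⇒ (p ⊕ ¬p)) = 1 − 1.00 = 0.00
¬(¬¬((p ⇒ p) ⊕ q) ⇒ (p ⊕ ¬p)) ⇒ q = min(1, 1 − 0.00 + 0.02) = min(1, 1.02) = 1.00
¬(¬(¬¬((p ⇒ p) ⊕ q) ⇒ (p ⊕ ¬p)) ⇒ q) = 1 − 1.00 = 0.00

0.00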